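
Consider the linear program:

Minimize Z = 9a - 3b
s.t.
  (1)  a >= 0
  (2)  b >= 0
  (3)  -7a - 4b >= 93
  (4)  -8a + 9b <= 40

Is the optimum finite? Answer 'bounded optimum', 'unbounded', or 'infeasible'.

The boundaries a = 0 and b = 0 meet at (0, 0), but that point violates -7a - 4b ≥ 93. Every candidate vertex is excluded by some other constraint, so the feasible region is empty.

infeasible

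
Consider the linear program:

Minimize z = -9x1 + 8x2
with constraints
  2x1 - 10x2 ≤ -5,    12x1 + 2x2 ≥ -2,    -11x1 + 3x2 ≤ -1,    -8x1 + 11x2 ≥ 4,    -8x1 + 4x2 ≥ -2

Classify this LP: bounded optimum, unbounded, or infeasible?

Vertices and z = -9x1 + 8x2:
  (25/104, 57/104) → z = 231/104
  (15/58, 16/29) → z = 121/58
  (19/28, 6/7) → z = 3/4
The feasible region has finitely many vertices and no improving ray; the minimum is 3/4 at (19/28, 6/7).

bounded optimum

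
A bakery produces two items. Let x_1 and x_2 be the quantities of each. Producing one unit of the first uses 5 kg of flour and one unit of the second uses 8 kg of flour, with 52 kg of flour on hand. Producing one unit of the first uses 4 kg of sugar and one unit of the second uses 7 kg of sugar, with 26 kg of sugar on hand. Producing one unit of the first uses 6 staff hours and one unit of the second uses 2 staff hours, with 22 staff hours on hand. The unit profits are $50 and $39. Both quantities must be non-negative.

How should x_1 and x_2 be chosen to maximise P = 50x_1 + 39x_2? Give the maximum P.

x_1 = 3, x_2 = 2, maximum P = 228

Vertices and P = 50x_1 + 39x_2:
  (0, 0) → P = 0
  (0, 26/7) → P = 1014/7
  (11/3, 0) → P = 550/3
  (3, 2) → P = 228

At the optimal vertex, 4x_1 + 7x_2 = 26 and 6x_1 + 2x_2 = 22.
Solving simultaneously gives x_1 = 3, x_2 = 2.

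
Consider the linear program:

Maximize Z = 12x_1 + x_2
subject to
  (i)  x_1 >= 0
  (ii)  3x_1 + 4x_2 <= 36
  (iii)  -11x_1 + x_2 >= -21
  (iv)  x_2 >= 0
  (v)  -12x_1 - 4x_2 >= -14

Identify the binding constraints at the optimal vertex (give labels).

Feasible corners and Z = 12x_1 + x_2:
  (0, 0) → Z = 0
  (0, 7/2) → Z = 7/2
  (7/6, 0) → Z = 14

The maximum is at (7/6, 0). Substituting into each constraint, equality holds for (iv) and (v); the remaining constraints have slack.

(iv) and (v)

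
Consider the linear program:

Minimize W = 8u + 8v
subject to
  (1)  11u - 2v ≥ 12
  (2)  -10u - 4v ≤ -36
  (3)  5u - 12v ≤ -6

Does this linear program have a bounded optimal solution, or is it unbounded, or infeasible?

Extreme points and W = 8u + 8v:
  (15/8, 69/16) → W = 99/2
  (102/35, 12/7) → W = 1296/35
The feasible region has finitely many vertices and no improving ray; the minimum is 1296/35 at (102/35, 12/7).

bounded optimum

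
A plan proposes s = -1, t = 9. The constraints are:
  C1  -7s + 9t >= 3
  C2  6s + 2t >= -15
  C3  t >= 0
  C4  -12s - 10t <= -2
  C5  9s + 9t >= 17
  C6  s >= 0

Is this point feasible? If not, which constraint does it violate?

Constraint C6: s = -1, which is not ≥ 0. All other constraints are satisfied.

not feasible — violates C6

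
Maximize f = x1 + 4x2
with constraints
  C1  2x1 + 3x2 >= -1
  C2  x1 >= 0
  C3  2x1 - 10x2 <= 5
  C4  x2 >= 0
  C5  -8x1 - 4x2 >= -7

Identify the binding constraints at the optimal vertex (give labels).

Vertices and f = x1 + 4x2:
  (0, 0) → f = 0
  (0, 7/4) → f = 7
  (7/8, 0) → f = 7/8

The maximum is at (0, 7/4). Substituting into each constraint, equality holds for C2 and C5; the remaining constraints have slack.

C2 and C5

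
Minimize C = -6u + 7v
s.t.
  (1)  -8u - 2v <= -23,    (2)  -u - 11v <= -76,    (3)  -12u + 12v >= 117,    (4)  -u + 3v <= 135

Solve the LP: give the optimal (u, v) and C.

Extreme points and C = -6u + 7v:
  (7/20, 101/10) → C = 343/5
  (-201/26, 1103/26) → C = 8927/26
  (423/8, 501/8) → C = 969/8

The binding constraints are -8u - 2v = -23 and -12u + 12v = 117.
Solving simultaneously gives u = 7/20, v = 101/10.

u = 7/20, v = 101/10, minimum C = 343/5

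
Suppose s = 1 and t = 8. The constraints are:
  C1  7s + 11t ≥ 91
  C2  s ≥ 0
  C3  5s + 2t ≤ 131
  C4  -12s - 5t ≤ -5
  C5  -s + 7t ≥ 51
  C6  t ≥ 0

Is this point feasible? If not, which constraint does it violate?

C1: 95 ≥ 91 ✓
C2: 1 ≥ 0 ✓
C3: 21 ≤ 131 ✓
C4: -52 ≤ -5 ✓
C5: 55 ≥ 51 ✓
C6: 8 ≥ 0 ✓

feasible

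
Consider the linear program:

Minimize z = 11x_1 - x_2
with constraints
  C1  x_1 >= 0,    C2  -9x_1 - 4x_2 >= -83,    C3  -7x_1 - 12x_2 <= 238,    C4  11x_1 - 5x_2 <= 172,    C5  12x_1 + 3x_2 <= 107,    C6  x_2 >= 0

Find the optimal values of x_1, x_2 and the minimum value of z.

x_1 = 0, x_2 = 83/4, minimum z = -83/4

Vertices and z = 11x_1 - x_2:
  (0, 83/4) → z = -83/4
  (0, 0) → z = 0
  (179/21, 11/7) → z = 1936/21
  (107/12, 0) → z = 1177/12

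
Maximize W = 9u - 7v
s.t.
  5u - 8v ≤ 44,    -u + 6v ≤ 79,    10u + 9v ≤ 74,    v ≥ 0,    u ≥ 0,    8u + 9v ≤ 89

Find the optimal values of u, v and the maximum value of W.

u = 37/5, v = 0, maximum W = 333/5

Feasible corners and W = 9u - 7v:
  (37/5, 0) → W = 333/5
  (0, 74/9) → W = -518/9
  (0, 0) → W = 0

The binding constraints are 10u + 9v = 74 and v = 0.
Solving simultaneously gives u = 37/5, v = 0.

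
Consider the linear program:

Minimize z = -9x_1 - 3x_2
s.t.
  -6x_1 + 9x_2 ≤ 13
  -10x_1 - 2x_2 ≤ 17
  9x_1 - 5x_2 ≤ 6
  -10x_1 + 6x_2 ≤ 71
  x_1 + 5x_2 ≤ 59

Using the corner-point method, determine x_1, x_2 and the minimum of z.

x_1 = 7/3, x_2 = 3, minimum z = -30

Extreme points and z = -9x_1 - 3x_2:
  (-179/102, 14/51) → z = 509/34
  (7/3, 3) → z = -30
  (-73/68, -213/68) → z = 324/17

The binding constraints are -6x_1 + 9x_2 = 13 and 9x_1 - 5x_2 = 6.
Solving simultaneously gives x_1 = 7/3, x_2 = 3.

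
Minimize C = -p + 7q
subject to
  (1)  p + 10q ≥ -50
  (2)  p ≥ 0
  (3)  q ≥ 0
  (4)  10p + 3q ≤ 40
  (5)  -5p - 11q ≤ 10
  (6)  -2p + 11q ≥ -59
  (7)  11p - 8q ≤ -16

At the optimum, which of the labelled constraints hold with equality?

Corner points and C = -p + 7q:
  (0, 40/3) → C = 280/3
  (0, 2) → C = 14
  (272/113, 600/113) → C = 3928/113

The minimum is at (0, 2). Substituting into each constraint, equality holds for (2) and (7); the remaining constraints have slack.

(2) and (7)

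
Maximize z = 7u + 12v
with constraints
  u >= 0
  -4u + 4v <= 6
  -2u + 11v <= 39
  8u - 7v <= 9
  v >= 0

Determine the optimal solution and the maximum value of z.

u = 186/37, v = 165/37, maximum z = 3282/37

Vertices and z = 7u + 12v:
  (0, 3/2) → z = 18
  (0, 0) → z = 0
  (5/2, 4) → z = 131/2
  (186/37, 165/37) → z = 3282/37
  (9/8, 0) → z = 63/8

The optimum lies where -2u + 11v = 39 and 8u - 7v = 9.
Solving simultaneously gives u = 186/37, v = 165/37.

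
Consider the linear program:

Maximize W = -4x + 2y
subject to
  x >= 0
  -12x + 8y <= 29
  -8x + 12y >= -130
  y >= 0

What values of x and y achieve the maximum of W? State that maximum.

x = 0, y = 29/8, maximum W = 29/4

Extreme points and W = -4x + 2y:
  (0, 29/8) → W = 29/4
  (0, 0) → W = 0
  (65/4, 0) → W = -65
The feasible region is unbounded (it extends along (2, 3), (3, 2)), but W strictly decreases along every unbounded feasible direction, so there is no improving ray and the maximum is attained at a vertex.

The optimum lies where x = 0 and -12x + 8y = 29.
Solving simultaneously gives x = 0, y = 29/8.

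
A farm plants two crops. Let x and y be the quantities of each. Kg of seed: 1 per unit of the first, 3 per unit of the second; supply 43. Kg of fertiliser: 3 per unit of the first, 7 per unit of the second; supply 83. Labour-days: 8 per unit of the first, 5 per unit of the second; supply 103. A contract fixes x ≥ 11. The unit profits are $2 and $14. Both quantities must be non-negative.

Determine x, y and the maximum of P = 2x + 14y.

Extreme points and P = 2x + 14y:
  (103/8, 0) → P = 103/4
  (11, 0) → P = 22
  (11, 3) → P = 64

At the optimal vertex, 8x + 5y = 103 and x = 11.
Solving simultaneously gives x = 11, y = 3.

x = 11, y = 3, maximum P = 64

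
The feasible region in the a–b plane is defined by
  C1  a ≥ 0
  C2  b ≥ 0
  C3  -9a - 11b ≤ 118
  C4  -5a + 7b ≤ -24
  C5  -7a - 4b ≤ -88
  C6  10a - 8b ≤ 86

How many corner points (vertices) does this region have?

3

Of the 15 pairwise boundary intersections, those satisfying every inequality are:
  (712/69, 272/69)
  (41/3, 19/3)
  (131/12, 139/48)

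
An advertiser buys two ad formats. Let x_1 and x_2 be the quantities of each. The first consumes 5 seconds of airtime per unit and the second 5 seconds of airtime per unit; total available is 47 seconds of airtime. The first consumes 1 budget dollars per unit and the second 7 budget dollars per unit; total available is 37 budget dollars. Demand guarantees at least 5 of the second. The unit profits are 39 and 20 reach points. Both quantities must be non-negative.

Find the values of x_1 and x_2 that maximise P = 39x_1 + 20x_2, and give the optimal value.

Feasible corners and P = 39x_1 + 20x_2:
  (0, 37/7) → P = 740/7
  (0, 5) → P = 100
  (2, 5) → P = 178

The optimum lies where x_1 + 7x_2 = 37 and x_2 = 5.
Solving simultaneously gives x_1 = 2, x_2 = 5.

x_1 = 2, x_2 = 5, maximum P = 178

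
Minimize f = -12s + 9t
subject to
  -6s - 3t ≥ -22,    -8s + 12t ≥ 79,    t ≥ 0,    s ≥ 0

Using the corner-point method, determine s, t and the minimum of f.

s = 9/32, t = 325/48, minimum f = 921/16

Extreme points and f = -12s + 9t:
  (9/32, 325/48) → f = 921/16
  (0, 22/3) → f = 66
  (0, 79/12) → f = 237/4

The optimum lies where -6s - 3t = -22 and -8s + 12t = 79.
Solving simultaneously gives s = 9/32, t = 325/48.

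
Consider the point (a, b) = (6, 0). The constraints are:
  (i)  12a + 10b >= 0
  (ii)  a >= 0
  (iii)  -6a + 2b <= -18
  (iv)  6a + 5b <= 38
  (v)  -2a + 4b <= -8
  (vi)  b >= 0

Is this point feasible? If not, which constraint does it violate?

(i): 72 ≥ 0 ✓
(ii): 6 ≥ 0 ✓
(iii): -36 ≤ -18 ✓
(iv): 36 ≤ 38 ✓
(v): -12 ≤ -8 ✓
(vi): 0 ≥ 0 ✓

feasible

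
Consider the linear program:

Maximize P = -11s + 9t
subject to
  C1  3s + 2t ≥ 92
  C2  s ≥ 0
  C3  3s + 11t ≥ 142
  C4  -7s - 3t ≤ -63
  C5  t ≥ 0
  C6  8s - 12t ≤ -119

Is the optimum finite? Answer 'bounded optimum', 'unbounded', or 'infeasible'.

unbounded

From the feasible point (0, 46), moving in the direction (0, 1) keeps every constraint satisfied while P increases without bound.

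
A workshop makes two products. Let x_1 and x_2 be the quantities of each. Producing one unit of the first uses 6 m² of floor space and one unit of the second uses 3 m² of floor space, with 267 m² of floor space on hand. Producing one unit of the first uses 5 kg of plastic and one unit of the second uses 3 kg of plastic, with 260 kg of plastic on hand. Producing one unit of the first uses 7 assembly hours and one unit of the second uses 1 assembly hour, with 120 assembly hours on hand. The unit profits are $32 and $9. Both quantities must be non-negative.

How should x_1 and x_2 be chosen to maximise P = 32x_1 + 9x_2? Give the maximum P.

x_1 = 25/4, x_2 = 305/4, maximum P = 3545/4

Feasible corners and P = 32x_1 + 9x_2:
  (0, 0) → P = 0
  (0, 260/3) → P = 780
  (120/7, 0) → P = 3840/7
  (25/4, 305/4) → P = 3545/4

The optimum lies where 5x_1 + 3x_2 = 260 and 7x_1 + x_2 = 120.
Solving simultaneously gives x_1 = 25/4, x_2 = 305/4.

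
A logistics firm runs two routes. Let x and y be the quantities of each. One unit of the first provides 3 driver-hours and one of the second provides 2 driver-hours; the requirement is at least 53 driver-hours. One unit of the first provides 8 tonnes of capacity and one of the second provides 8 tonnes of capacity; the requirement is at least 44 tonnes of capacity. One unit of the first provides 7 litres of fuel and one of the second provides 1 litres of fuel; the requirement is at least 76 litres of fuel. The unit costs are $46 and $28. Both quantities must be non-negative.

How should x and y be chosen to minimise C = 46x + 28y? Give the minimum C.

Feasible corners and C = 46x + 28y:
  (0, 76) → C = 2128
  (53/3, 0) → C = 2438/3
  (9, 13) → C = 778
The feasible region is unbounded (it extends along (0, 1), (1, 0)), but C strictly increases along every unbounded feasible direction, so there is no improving ray and the minimum is attained at a vertex.

x = 9, y = 13, minimum C = 778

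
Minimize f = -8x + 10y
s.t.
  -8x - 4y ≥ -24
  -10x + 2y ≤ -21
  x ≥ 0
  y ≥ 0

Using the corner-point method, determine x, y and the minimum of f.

x = 3, y = 0, minimum f = -24

Vertices and f = -8x + 10y:
  (33/14, 9/7) → f = -6
  (3, 0) → f = -24
  (21/10, 0) → f = -84/5

The binding constraints are -8x - 4y = -24 and y = 0.
Solving simultaneously gives x = 3, y = 0.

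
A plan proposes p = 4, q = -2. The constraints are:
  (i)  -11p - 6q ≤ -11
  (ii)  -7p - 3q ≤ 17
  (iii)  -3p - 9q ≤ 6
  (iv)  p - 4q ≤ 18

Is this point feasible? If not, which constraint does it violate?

feasible

(i): -32 ≤ -11 ✓
(ii): -22 ≤ 17 ✓
(iii): 6 ≤ 6 ✓
(iv): 12 ≤ 18 ✓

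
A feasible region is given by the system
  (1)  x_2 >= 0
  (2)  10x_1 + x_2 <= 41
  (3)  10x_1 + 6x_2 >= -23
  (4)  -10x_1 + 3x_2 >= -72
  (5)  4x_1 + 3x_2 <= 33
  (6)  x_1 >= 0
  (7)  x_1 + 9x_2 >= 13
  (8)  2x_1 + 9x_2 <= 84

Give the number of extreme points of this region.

5

Of the 28 pairwise boundary intersections, those satisfying every inequality are:
  (45/13, 83/13)
  (4, 1)
  (3/2, 9)
  (0, 13/9)
  (0, 28/3)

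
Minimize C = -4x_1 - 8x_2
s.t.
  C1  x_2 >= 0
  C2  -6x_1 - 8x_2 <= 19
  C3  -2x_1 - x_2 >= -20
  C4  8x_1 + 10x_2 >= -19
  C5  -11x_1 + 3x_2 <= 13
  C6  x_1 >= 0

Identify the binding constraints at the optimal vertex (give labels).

Corner points and C = -4x_1 - 8x_2:
  (10, 0) → C = -40
  (0, 0) → C = 0
  (47/17, 246/17) → C = -2156/17
  (0, 13/3) → C = -104/3

The minimum is at (47/17, 246/17). Substituting into each constraint, equality holds for C3 and C5; the remaining constraints have slack.

C3 and C5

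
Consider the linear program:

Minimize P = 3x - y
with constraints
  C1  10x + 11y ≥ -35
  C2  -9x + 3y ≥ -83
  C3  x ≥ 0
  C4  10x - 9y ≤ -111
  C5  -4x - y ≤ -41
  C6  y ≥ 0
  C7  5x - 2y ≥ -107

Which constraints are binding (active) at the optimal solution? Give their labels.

Corner points and P = 3x - y:
  (360/17, 1829/51) → P = 83/3
  (487/3, 1378/3) → P = 83/3
  (0, 41) → P = -41
  (0, 107/2) → P = -107/2
  (129/23, 427/23) → P = -40/23

The minimum is at (0, 107/2). Substituting into each constraint, equality holds for C3 and C7; the remaining constraints have slack.

C3 and C7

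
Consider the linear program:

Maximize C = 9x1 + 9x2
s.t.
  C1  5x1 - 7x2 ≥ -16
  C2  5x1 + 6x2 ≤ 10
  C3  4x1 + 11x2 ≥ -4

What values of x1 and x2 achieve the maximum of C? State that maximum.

x1 = 134/31, x2 = -60/31, maximum C = 666/31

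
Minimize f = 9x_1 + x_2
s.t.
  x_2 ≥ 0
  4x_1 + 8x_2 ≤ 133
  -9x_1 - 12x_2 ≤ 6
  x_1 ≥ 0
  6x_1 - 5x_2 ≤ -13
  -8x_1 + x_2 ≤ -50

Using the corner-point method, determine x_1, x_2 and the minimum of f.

x_1 = 263/34, x_2 = 202/17, minimum f = 163/2

Extreme points and f = 9x_1 + x_2:
  (33/4, 25/2) → f = 347/4
  (533/68, 216/17) → f = 333/4
  (263/34, 202/17) → f = 163/2

The optimum lies where 6x_1 - 5x_2 = -13 and -8x_1 + x_2 = -50.
Solving simultaneously gives x_1 = 263/34, x_2 = 202/17.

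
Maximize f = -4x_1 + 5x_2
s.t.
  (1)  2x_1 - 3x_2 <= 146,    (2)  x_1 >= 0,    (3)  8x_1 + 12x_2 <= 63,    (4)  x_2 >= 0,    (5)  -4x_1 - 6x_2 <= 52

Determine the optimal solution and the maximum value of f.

x_1 = 0, x_2 = 21/4, maximum f = 105/4

Vertices and f = -4x_1 + 5x_2:
  (0, 21/4) → f = 105/4
  (0, 0) → f = 0
  (63/8, 0) → f = -63/2

The binding constraints are x_1 = 0 and 8x_1 + 12x_2 = 63.
Solving simultaneously gives x_1 = 0, x_2 = 21/4.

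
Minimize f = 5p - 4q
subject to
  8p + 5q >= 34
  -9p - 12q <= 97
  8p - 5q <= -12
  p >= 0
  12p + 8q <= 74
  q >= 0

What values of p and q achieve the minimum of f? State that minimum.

Corner points and f = 5p - 4q:
  (11/8, 23/5) → f = -461/40
  (0, 34/5) → f = -136/5
  (137/62, 184/31) → f = -787/62
  (0, 37/4) → f = -37

The binding constraints are p = 0 and 12p + 8q = 74.
Solving simultaneously gives p = 0, q = 37/4.

p = 0, q = 37/4, minimum f = -37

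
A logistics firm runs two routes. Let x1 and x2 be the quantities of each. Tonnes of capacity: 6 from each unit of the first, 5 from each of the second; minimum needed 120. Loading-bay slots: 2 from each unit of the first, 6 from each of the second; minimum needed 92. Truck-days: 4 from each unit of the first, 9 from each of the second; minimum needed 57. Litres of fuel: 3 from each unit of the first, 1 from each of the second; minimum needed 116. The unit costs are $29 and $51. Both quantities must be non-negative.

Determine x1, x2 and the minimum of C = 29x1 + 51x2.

x1 = 151/4, x2 = 11/4, minimum C = 1235

Extreme points and C = 29x1 + 51x2:
  (0, 116) → C = 5916
  (46, 0) → C = 1334
  (151/4, 11/4) → C = 1235
The feasible region is unbounded (it extends along (0, 1), (1, 0)), but C strictly increases along every unbounded feasible direction, so there is no improving ray and the minimum is attained at a vertex.

The binding constraints are 2x1 + 6x2 = 92 and 3x1 + x2 = 116.
Solving simultaneously gives x1 = 151/4, x2 = 11/4.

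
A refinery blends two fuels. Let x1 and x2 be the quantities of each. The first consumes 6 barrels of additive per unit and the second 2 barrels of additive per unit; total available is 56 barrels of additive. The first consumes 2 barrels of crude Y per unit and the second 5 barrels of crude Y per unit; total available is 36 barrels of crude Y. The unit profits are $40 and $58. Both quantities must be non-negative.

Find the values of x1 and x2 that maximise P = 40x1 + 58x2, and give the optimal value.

x1 = 8, x2 = 4, maximum P = 552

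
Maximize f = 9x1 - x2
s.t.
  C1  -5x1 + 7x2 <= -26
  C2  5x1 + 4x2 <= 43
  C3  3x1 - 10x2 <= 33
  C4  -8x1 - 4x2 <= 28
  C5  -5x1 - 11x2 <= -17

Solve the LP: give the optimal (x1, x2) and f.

x1 = 281/31, x2 = -18/31, maximum f = 2547/31

Corner points and f = 9x1 - x2:
  (81/11, 17/11) → f = 712/11
  (9/2, -1/2) → f = 41
  (281/31, -18/31) → f = 2547/31
  (533/83, -114/83) → f = 4911/83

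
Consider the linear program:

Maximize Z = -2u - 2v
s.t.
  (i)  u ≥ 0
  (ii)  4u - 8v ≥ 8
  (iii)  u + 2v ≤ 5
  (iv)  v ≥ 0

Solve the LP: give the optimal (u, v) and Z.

u = 2, v = 0, maximum Z = -4

Vertices and Z = -2u - 2v:
  (7/2, 3/4) → Z = -17/2
  (2, 0) → Z = -4
  (5, 0) → Z = -10

The binding constraints are 4u - 8v = 8 and v = 0.
Solving simultaneously gives u = 2, v = 0.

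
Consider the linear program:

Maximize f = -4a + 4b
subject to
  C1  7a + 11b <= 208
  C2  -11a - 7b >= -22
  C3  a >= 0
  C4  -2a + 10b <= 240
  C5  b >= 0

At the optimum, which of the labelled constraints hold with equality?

C2 and C3

Vertices and f = -4a + 4b:
  (0, 22/7) → f = 88/7
  (2, 0) → f = -8
  (0, 0) → f = 0

The maximum is at (0, 22/7). Substituting into each constraint, equality holds for C2 and C3; the remaining constraints have slack.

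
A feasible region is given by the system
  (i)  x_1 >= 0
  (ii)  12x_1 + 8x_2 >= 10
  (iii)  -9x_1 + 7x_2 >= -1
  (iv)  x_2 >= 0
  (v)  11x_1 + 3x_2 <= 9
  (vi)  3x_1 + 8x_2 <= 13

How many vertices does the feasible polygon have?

5

The feasible vertices (each the meet of two boundaries and inside every other half-plane) are:
  (0, 5/4)
  (0, 13/8)
  (1/2, 1/2)
  (33/52, 35/52)
  (33/79, 116/79)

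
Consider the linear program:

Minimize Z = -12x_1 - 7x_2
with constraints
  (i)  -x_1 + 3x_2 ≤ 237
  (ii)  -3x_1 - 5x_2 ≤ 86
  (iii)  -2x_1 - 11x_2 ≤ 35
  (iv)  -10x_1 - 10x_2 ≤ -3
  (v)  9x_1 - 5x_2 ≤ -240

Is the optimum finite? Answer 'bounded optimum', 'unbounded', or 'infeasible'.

Corner points and Z = -12x_1 - 7x_2:
  (-2361/40, 2373/40) → Z = 11721/40
  (465/22, 1893/22) → Z = -18831/22
  (-477/28, 2427/140) → Z = 11631/140
The feasible region has finitely many vertices and no improving ray; the minimum is -18831/22 at (465/22, 1893/22).

bounded optimum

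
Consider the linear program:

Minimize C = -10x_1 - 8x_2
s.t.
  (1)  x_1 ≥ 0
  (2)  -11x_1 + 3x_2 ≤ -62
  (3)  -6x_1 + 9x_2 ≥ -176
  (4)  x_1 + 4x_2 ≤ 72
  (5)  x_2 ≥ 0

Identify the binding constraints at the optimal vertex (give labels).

(3) and (4)

Corner points and C = -10x_1 - 8x_2:
  (464/47, 730/47) → C = -10480/47
  (62/11, 0) → C = -620/11
  (1352/33, 256/33) → C = -15568/33
  (88/3, 0) → C = -880/3

The minimum is at (1352/33, 256/33). Substituting into each constraint, equality holds for (3) and (4); the remaining constraints have slack.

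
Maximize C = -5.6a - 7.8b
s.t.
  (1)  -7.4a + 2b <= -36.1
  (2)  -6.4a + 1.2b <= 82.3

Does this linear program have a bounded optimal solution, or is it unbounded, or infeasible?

From the feasible point (-2599/49, -42003/196), moving in the direction (-1.2, -6.4) keeps every constraint satisfied while C increases without bound.

unbounded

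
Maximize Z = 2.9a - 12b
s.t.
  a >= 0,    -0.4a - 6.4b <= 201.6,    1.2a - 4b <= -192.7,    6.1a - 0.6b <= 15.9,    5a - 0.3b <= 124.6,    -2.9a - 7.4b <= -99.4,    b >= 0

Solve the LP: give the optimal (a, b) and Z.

a = 0, b = 48.175, maximum Z = -578.1

Feasible corners and Z = 2.9a - 12b:
  (0, 1927/40) → Z = -5781/10
  (8961/1184, 119455/2368) → Z = -6907431/11840
  (2333/39, 68056/117) → Z = -884861/130
The feasible region is unbounded (it extends along (0, 1), (3, 50)), but Z strictly decreases along every unbounded feasible direction, so there is no improving ray and the maximum is attained at a vertex.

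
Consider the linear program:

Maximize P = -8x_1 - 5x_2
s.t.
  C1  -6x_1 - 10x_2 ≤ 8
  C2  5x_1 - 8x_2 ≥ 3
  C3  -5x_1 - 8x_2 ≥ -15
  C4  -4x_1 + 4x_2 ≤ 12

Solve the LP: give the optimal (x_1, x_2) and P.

Corner points and P = -8x_1 - 5x_2:
  (-17/49, -29/49) → P = 281/49
  (107, -65) → P = -531
  (9/5, 3/4) → P = -363/20

At the optimal vertex, -6x_1 - 10x_2 = 8 and 5x_1 - 8x_2 = 3.
Solving simultaneously gives x_1 = -17/49, x_2 = -29/49.

x_1 = -17/49, x_2 = -29/49, maximum P = 281/49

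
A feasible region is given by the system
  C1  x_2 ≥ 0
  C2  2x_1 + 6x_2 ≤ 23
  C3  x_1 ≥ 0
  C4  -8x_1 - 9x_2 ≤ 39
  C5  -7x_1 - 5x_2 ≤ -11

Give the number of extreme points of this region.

4

Pairwise boundary intersections that survive every other constraint:
  (23/2, 0)
  (11/7, 0)
  (0, 23/6)
  (0, 11/5)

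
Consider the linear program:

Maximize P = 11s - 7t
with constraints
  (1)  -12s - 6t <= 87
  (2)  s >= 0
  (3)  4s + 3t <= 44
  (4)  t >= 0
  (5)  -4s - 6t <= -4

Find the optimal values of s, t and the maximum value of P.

s = 11, t = 0, maximum P = 121

Feasible corners and P = 11s - 7t:
  (0, 44/3) → P = -308/3
  (0, 2/3) → P = -14/3
  (11, 0) → P = 121
  (1, 0) → P = 11

At the optimal vertex, 4s + 3t = 44 and t = 0.
Solving simultaneously gives s = 11, t = 0.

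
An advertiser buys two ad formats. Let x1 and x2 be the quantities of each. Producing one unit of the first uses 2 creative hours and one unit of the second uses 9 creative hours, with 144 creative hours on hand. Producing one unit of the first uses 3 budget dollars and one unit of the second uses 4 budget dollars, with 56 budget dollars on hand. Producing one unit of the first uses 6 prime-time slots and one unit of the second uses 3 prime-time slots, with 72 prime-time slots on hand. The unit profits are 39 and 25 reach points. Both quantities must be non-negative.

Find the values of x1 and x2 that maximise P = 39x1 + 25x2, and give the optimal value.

Feasible corners and P = 39x1 + 25x2:
  (0, 0) → P = 0
  (0, 14) → P = 350
  (12, 0) → P = 468
  (8, 8) → P = 512

x1 = 8, x2 = 8, maximum P = 512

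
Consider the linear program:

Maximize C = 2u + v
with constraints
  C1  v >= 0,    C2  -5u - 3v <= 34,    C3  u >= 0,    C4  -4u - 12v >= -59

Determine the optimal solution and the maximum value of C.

u = 59/4, v = 0, maximum C = 59/2

Vertices and C = 2u + v:
  (0, 0) → C = 0
  (59/4, 0) → C = 59/2
  (0, 59/12) → C = 59/12

At the optimal vertex, v = 0 and -4u - 12v = -59.
Solving simultaneously gives u = 59/4, v = 0.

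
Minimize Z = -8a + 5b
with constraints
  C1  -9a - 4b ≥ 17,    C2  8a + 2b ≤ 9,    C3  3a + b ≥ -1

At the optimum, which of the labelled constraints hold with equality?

C2 and C3

Feasible corners and Z = -8a + 5b:
  (5, -31/2) → Z = -235/2
  (13/3, -14) → Z = -314/3
  (11/2, -35/2) → Z = -263/2

The minimum is at (11/2, -35/2). Substituting into each constraint, equality holds for C2 and C3; the remaining constraints have slack.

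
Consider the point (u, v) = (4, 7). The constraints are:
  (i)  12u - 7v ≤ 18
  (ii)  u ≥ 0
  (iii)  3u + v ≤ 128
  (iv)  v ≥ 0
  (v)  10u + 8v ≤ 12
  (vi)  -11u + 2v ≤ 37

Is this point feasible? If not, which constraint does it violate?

Constraint (v): 10u + 8v = 96, which is not ≤ 12. All other constraints are satisfied.

not feasible — violates (v)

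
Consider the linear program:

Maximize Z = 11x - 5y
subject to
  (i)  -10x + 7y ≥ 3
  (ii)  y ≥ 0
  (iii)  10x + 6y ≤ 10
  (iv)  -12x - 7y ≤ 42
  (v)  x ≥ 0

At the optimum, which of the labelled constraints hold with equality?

(i) and (iii)

Vertices and Z = 11x - 5y:
  (2/5, 1) → Z = -3/5
  (0, 3/7) → Z = -15/7
  (0, 5/3) → Z = -25/3

The maximum is at (2/5, 1). Substituting into each constraint, equality holds for (i) and (iii); the remaining constraints have slack.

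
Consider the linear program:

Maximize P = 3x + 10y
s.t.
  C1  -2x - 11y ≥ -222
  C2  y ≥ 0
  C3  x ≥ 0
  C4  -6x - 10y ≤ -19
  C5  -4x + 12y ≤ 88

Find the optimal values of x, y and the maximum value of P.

x = 111, y = 0, maximum P = 333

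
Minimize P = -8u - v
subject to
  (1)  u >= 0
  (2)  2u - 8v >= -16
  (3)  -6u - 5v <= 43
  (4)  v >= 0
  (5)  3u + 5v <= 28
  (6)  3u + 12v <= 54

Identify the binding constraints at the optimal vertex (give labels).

(4) and (5)

Vertices and P = -8u - v:
  (0, 2) → P = -2
  (0, 0) → P = 0
  (72/17, 52/17) → P = -628/17
  (28/3, 0) → P = -224/3

The minimum is at (28/3, 0). Substituting into each constraint, equality holds for (4) and (5); the remaining constraints have slack.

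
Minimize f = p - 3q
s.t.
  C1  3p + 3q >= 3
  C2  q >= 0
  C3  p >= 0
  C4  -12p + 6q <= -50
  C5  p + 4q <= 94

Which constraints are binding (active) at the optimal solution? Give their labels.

Feasible corners and f = p - 3q:
  (25/6, 0) → f = 25/6
  (94, 0) → f = 94
  (382/27, 539/27) → f = -1235/27

The minimum is at (382/27, 539/27). Substituting into each constraint, equality holds for C4 and C5; the remaining constraints have slack.

C4 and C5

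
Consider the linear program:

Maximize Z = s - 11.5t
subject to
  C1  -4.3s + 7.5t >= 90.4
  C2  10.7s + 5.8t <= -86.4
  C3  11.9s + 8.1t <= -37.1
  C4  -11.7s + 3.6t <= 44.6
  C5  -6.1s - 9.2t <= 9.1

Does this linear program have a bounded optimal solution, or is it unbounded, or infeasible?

The boundaries 10.7s + 5.8t = -86.4 and 11.9s + 8.1t = -37.1 meet at (-48466/1765, 63119/1765), but that point violates -11.7s + 3.6t ≤ 44.6. Every candidate vertex is excluded by some other constraint, so the feasible region is empty.

infeasible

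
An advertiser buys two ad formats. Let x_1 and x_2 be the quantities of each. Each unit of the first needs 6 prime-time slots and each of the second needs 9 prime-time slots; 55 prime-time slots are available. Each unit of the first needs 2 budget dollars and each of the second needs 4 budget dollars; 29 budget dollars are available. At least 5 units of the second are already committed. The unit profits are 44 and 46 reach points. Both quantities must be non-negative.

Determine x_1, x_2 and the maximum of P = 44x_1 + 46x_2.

x_1 = 5/3, x_2 = 5, maximum P = 910/3

Vertices and P = 44x_1 + 46x_2:
  (0, 55/9) → P = 2530/9
  (0, 5) → P = 230
  (5/3, 5) → P = 910/3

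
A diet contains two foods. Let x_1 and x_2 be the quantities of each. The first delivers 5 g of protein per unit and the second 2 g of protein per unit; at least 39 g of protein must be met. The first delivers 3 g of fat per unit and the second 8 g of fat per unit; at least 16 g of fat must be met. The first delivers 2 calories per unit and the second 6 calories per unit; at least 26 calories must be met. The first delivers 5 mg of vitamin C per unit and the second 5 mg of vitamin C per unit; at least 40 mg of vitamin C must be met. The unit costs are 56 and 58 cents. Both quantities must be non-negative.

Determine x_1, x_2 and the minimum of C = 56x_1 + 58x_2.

Feasible corners and C = 56x_1 + 58x_2:
  (0, 39/2) → C = 1131
  (13, 0) → C = 728
  (7, 2) → C = 508
The feasible region is unbounded (it extends along (0, 1), (1, 0)), but C strictly increases along every unbounded feasible direction, so there is no improving ray and the minimum is attained at a vertex.

The optimum lies where 5x_1 + 2x_2 = 39 and 2x_1 + 6x_2 = 26.
Solving simultaneously gives x_1 = 7, x_2 = 2.

x_1 = 7, x_2 = 2, minimum C = 508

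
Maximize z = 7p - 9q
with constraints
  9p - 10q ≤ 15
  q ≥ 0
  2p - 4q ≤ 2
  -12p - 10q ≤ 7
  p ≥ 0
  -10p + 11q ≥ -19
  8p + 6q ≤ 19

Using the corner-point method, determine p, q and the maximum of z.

p = 2, q = 1/2, maximum z = 19/2

Feasible corners and z = 7p - 9q:
  (1, 0) → z = 7
  (0, 0) → z = 0
  (2, 1/2) → z = 19/2
  (0, 19/6) → z = -57/2

At the optimal vertex, 2p - 4q = 2 and 8p + 6q = 19.
Solving simultaneously gives p = 2, q = 1/2.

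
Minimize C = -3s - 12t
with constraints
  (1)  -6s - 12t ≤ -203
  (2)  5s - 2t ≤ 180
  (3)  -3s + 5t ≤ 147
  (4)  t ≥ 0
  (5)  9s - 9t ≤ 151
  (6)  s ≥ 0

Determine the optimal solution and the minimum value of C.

s = 1194/19, t = 1275/19, minimum C = -18882/19

Corner points and C = -3s - 12t:
  (1213/54, 307/54) → C = -2441/18
  (0, 203/12) → C = -203
  (1194/19, 1275/19) → C = -18882/19
  (1318/27, 865/27) → C = -4778/9
  (0, 147/5) → C = -1764/5

The binding constraints are 5s - 2t = 180 and -3s + 5t = 147.
Solving simultaneously gives s = 1194/19, t = 1275/19.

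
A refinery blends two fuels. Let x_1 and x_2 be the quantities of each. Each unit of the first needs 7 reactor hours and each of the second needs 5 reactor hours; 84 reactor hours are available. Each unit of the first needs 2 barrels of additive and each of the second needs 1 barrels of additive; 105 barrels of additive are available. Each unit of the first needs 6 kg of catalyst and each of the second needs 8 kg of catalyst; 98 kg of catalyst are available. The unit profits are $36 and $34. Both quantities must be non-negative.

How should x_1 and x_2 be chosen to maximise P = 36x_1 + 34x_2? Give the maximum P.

Feasible corners and P = 36x_1 + 34x_2:
  (0, 0) → P = 0
  (0, 49/4) → P = 833/2
  (12, 0) → P = 432
  (7, 7) → P = 490

The optimum lies where 7x_1 + 5x_2 = 84 and 6x_1 + 8x_2 = 98.
Solving simultaneously gives x_1 = 7, x_2 = 7.

x_1 = 7, x_2 = 7, maximum P = 490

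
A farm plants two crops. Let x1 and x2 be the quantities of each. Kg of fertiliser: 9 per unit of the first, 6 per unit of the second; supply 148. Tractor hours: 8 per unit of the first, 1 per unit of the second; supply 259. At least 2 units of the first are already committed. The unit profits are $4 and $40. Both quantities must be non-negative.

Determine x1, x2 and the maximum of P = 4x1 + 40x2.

x1 = 2, x2 = 65/3, maximum P = 2624/3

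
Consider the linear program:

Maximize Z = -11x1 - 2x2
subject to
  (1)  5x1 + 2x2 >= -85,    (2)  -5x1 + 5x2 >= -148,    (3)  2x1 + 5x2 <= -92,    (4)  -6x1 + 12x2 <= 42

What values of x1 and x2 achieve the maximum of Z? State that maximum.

x1 = -241/21, x2 = -290/21, maximum Z = 1077/7

Vertices and Z = -11x1 - 2x2:
  (-129/35, -233/7) → Z = 3749/35
  (-241/21, -290/21) → Z = 1077/7
  (8, -108/5) → Z = -224/5

The binding constraints are 5x1 + 2x2 = -85 and 2x1 + 5x2 = -92.
Solving simultaneously gives x1 = -241/21, x2 = -290/21.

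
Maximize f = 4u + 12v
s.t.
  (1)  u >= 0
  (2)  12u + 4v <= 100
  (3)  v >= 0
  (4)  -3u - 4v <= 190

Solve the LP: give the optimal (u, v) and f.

Vertices and f = 4u + 12v:
  (0, 25) → f = 300
  (0, 0) → f = 0
  (25/3, 0) → f = 100/3

u = 0, v = 25, maximum f = 300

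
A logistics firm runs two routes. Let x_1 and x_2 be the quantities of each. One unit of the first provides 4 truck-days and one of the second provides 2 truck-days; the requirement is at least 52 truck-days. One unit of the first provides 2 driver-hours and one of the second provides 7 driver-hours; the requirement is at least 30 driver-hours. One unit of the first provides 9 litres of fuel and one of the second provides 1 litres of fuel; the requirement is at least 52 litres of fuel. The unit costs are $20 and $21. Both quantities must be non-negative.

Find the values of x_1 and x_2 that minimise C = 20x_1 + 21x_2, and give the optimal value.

x_1 = 38/3, x_2 = 2/3, minimum C = 802/3

The feasible region is unbounded (it extends along (0, 1), (1, 0)), but C strictly increases along every unbounded feasible direction, so there is no improving ray and the minimum is attained at a vertex.

At the optimal vertex, 4x_1 + 2x_2 = 52 and 2x_1 + 7x_2 = 30.
Solving simultaneously gives x_1 = 38/3, x_2 = 2/3.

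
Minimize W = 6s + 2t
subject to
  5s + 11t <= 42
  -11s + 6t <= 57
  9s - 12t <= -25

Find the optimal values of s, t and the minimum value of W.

Vertices and W = 6s + 2t:
  (-375/151, 747/151) → W = -756/151
  (229/159, 503/159) → W = 2380/159
  (-89/13, -119/39) → W = -1840/39

s = -89/13, t = -119/39, minimum W = -1840/39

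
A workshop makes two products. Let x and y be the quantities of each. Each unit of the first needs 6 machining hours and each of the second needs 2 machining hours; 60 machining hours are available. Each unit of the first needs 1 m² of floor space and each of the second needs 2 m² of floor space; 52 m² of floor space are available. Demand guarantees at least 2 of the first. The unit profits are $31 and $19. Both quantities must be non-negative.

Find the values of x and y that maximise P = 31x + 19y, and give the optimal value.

x = 2, y = 24, maximum P = 518

The binding constraints are 6x + 2y = 60 and x = 2.
Solving simultaneously gives x = 2, y = 24.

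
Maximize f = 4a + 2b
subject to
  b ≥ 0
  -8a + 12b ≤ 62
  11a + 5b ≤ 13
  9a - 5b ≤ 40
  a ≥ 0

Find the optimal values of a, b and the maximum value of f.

a = 0, b = 13/5, maximum f = 26/5

Extreme points and f = 4a + 2b:
  (13/11, 0) → f = 52/11
  (0, 0) → f = 0
  (0, 13/5) → f = 26/5

The binding constraints are 11a + 5b = 13 and a = 0.
Solving simultaneously gives a = 0, b = 13/5.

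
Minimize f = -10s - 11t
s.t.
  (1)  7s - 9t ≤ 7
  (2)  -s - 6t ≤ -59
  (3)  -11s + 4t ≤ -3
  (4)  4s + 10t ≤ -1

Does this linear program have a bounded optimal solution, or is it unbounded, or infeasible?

infeasible

The boundaries 7s - 9t = 7 and -s - 6t = -59 meet at (191/17, 406/51), but that point violates 4s + 10t ≤ -1. Every candidate vertex is excluded by some other constraint, so the feasible region is empty.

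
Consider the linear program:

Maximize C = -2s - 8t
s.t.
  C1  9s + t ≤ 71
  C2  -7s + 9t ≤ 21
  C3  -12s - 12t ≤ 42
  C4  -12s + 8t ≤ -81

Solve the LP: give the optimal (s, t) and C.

Feasible corners and C = -2s - 8t:
  (149/16, -205/16) → C = 671/8
  (649/84, 41/28) → C = -163/6
  (53/20, -123/20) → C = 439/10

At the optimal vertex, 9s + t = 71 and -12s - 12t = 42.
Solving simultaneously gives s = 149/16, t = -205/16.

s = 149/16, t = -205/16, maximum C = 671/8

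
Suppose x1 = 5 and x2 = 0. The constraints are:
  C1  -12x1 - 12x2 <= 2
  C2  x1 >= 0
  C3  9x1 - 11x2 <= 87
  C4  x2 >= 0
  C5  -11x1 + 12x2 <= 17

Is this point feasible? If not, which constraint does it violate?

feasible

C1: -60 ≤ 2 ✓
C2: 5 ≥ 0 ✓
C3: 45 ≤ 87 ✓
C4: 0 ≥ 0 ✓
C5: -55 ≤ 17 ✓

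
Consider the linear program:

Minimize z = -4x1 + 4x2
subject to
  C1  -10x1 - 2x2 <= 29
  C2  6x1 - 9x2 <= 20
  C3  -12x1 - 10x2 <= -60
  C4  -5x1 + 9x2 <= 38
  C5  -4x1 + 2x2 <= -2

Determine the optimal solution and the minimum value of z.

x1 = 58, x2 = 328/9, minimum z = -776/9

Extreme points and z = -4x1 + 4x2:
  (185/42, 5/7) → z = -310/21
  (58, 328/9) → z = -776/9
  (35/16, 27/8) → z = 19/4
  (47/13, 81/13) → z = 136/13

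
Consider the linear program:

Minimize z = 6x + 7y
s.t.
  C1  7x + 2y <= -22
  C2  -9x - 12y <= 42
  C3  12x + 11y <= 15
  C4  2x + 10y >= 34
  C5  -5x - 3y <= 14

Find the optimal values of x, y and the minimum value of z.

x = -11/2, y = 9/2, minimum z = -3/2

Feasible corners and z = 6x + 7y:
  (-272/53, 369/53) → z = 951/53
  (-48/11, 47/11) → z = 41/11
  (-199/19, 243/19) → z = 507/19
  (-11/2, 9/2) → z = -3/2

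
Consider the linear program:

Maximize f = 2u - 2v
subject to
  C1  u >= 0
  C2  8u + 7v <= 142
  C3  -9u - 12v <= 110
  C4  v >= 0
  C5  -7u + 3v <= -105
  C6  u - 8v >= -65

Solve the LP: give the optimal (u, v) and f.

u = 71/4, v = 0, maximum f = 71/2

Feasible corners and f = 2u - 2v:
  (71/4, 0) → f = 71/2
  (1161/73, 154/73) → f = 2014/73
  (15, 0) → f = 30

The binding constraints are 8u + 7v = 142 and v = 0.
Solving simultaneously gives u = 71/4, v = 0.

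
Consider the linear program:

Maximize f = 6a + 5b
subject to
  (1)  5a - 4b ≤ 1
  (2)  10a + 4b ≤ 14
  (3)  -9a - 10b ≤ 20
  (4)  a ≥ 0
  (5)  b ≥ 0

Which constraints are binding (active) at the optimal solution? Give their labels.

(2) and (4)

Corner points and f = 6a + 5b:
  (1, 1) → f = 11
  (1/5, 0) → f = 6/5
  (0, 7/2) → f = 35/2
  (0, 0) → f = 0

The maximum is at (0, 7/2). Substituting into each constraint, equality holds for (2) and (4); the remaining constraints have slack.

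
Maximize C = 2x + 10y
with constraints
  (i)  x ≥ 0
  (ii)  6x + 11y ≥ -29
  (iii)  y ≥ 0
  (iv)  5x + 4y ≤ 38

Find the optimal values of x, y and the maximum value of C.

x = 0, y = 19/2, maximum C = 95

Vertices and C = 2x + 10y:
  (0, 0) → C = 0
  (0, 19/2) → C = 95
  (38/5, 0) → C = 76/5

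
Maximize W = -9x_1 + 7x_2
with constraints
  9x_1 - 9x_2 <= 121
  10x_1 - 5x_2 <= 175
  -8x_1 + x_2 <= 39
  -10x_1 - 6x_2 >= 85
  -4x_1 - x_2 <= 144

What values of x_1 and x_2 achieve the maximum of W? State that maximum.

x_1 = -11/2, x_2 = -5, maximum W = 29/2

Vertices and W = -9x_1 + 7x_2:
  (-472/63, -1319/63) → W = -4985/63
  (-13/48, -1975/144) → W = -6737/72
  (-11/2, -5) → W = 29/2

The optimum lies where -8x_1 + x_2 = 39 and -10x_1 - 6x_2 = 85.
Solving simultaneously gives x_1 = -11/2, x_2 = -5.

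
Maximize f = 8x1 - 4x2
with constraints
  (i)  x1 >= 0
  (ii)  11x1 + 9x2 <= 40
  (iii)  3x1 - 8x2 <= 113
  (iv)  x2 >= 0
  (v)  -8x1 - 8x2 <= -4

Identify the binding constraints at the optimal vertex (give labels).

Corner points and f = 8x1 - 4x2:
  (0, 40/9) → f = -160/9
  (0, 1/2) → f = -2
  (40/11, 0) → f = 320/11
  (1/2, 0) → f = 4

The maximum is at (40/11, 0). Substituting into each constraint, equality holds for (ii) and (iv); the remaining constraints have slack.

(ii) and (iv)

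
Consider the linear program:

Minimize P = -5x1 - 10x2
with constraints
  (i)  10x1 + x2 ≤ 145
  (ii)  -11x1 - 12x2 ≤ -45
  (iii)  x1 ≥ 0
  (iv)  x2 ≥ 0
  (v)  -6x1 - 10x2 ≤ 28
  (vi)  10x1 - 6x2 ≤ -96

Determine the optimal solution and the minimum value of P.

Feasible corners and P = -5x1 - 10x2:
  (0, 145) → P = -1450
  (387/35, 241/7) → P = -2797/7
  (0, 16) → P = -160

x1 = 0, x2 = 145, minimum P = -1450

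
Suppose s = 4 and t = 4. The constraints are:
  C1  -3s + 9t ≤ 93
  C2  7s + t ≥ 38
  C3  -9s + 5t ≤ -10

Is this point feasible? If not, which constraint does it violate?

Constraint C2: 7s + t = 32, which is not ≥ 38. All other constraints are satisfied.

not feasible — violates C2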